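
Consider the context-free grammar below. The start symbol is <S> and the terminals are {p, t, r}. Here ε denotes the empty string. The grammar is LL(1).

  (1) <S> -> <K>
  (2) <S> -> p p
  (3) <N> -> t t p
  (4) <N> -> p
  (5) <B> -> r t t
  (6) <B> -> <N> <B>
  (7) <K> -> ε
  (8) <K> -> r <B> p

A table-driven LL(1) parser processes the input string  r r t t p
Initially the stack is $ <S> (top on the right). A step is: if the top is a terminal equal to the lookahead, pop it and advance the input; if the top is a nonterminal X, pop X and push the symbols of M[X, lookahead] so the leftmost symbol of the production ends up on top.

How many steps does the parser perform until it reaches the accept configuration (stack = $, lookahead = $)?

8

     Stack      Input        Action
  1  $ <S>      r r t t p $  expand <S> -> <K>
  2  $ <K>      r r t t p $  expand <K> -> r <B> p
  3  $ p <B> r  r r t t p $  match r
  4  $ p <B>    r t t p $    expand <B> -> r t t
  5  $ p t t r  r t t p $    match r
  6  $ p t t    t t p $      match t
  7  $ p t      t p $        match t
  8  $ p        p $          match p
Accept reached after 8 steps.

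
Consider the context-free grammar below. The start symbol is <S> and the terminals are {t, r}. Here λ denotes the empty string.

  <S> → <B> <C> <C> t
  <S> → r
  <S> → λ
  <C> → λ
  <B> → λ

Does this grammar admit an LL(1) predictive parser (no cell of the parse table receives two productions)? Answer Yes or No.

FIRST(<S>) = {λ, r, t}
FIRST(<C>) = {λ}
FIRST(<B>) = {λ}
FOLLOW(<S>) = {$}
FOLLOW(<C>) = {t}
FOLLOW(<B>) = {t}
Each cell of M receives at most one production.

Yes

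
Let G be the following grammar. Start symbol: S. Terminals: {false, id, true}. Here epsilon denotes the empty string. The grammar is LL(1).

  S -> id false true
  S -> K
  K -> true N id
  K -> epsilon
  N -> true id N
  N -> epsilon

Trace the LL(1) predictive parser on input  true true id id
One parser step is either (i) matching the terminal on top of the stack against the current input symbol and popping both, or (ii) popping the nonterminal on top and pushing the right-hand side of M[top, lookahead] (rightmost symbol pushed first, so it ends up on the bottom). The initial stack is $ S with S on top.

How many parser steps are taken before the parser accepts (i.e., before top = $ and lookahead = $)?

     Stack           Input              Action
  1  $ S             true true id id $  expand S -> K
  2  $ K             true true id id $  expand K -> true N id
  3  $ id N true     true true id id $  match true
  4  $ id N          true id id $       expand N -> true id N
  5  $ id N id true  true id id $       match true
  6  $ id N id       id id $            match id
  7  $ id N          id $               expand N -> epsilon
  8  $ id            id $               match id
Accept reached after 8 steps.

8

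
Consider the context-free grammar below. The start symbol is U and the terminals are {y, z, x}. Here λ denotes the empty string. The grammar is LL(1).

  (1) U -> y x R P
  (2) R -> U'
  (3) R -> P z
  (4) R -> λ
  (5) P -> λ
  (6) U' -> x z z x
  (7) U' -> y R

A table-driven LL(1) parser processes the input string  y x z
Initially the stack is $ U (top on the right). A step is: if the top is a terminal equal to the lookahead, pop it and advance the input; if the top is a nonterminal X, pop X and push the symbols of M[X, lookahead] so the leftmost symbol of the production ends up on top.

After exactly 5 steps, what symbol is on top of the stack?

z

step 1: stack=$ U  input=y x z $  — expand U -> y x R P
step 2: stack=$ P R x y  input=y x z $  — match y
step 3: stack=$ P R x  input=x z $  — match x
step 4: stack=$ P R  input=z $  — expand R -> P z
step 5: stack=$ P z P  input=z $  — expand P -> λ
Stack after step 5: $ P z (top = z).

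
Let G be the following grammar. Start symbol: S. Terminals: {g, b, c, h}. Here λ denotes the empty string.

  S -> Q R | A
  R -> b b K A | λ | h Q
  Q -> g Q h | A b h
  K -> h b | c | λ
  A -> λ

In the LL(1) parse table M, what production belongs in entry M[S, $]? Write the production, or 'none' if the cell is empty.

FIRST(R) = {λ, b, h}
FIRST(K) = {λ, c, h}
FIRST(A) = {λ}
FIRST(Q) = {b, g}  (via A b h)
FIRST(S) = {λ, b, g}  (via Q R, A)
FOLLOW(S) includes $ since S is the start symbol.
FOLLOW(S): S appears on no right-hand side. Thus FOLLOW(S) = {$}.
For S -> Q R: FIRST(Q R) = {b, g}, so it goes in M[S, t] for t ∈ {b, g}.
For S -> A: FIRST(A) = {λ}, so it goes in M[S, t] for t ∈ {}; since λ ∈ FIRST, also for every t ∈ FOLLOW(S) = {$}.

S -> A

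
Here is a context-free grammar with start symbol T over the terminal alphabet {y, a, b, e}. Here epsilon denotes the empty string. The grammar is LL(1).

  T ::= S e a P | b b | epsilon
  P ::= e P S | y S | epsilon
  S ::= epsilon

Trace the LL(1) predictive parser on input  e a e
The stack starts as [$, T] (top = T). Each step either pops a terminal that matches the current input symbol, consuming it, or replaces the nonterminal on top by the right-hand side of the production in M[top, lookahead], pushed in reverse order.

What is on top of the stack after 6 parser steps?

step 1: stack=$ T  input=e a e $  — expand T ::= S e a P
step 2: stack=$ P a e S  input=e a e $  — expand S ::= epsilon
step 3: stack=$ P a e  input=e a e $  — match e
step 4: stack=$ P a  input=a e $  — match a
step 5: stack=$ P  input=e $  — expand P ::= e P S
step 6: stack=$ S P e  input=e $  — match e
Stack after step 6: $ S P (top = P).

P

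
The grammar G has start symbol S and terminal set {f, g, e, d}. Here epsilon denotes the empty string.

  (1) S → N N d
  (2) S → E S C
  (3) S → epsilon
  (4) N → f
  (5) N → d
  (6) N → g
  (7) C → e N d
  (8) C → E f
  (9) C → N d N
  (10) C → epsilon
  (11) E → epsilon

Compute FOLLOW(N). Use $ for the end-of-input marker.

{$, d, e, f, g}

FIRST(N): from N→f we get {f}; from N→d we get {d}; from N→g we get {g}. So FIRST(N) = {d, f, g}.
FIRST(E): from E→epsilon we get {epsilon}. So FIRST(E) = {epsilon}.
FIRST(C): from C→e N d we get {e}; from C→E f we get {f}; from C→N d N we get {d, f, g}; from C→epsilon we get {epsilon}. So FIRST(C) = {epsilon, d, e, f, g}.
FIRST(S): from S→N N d we get {d, f, g}; from S→E S C we get {epsilon, d, e, f, g}; from S→epsilon we get {epsilon}. So FIRST(S) = {epsilon, d, e, f, g}.
FOLLOW(S) includes $ since S is the start symbol.
FOLLOW(S): in S→E S C, S is followed by C with FIRST {epsilon, d, e, f, g}; in S→E S C, the suffix after S is nullable (adds nothing new). Thus FOLLOW(S) = {$, d, e, f, g}.
FOLLOW(C): in S→E S C, the suffix after C is empty, so FOLLOW(C) ⊇ FOLLOW(S) = {$, d, e, f, g}. Thus FOLLOW(C) = {$, d, e, f, g}.
FOLLOW(N): in S→N N d (occurrence 1), N is followed by N d with FIRST {d, f, g}; in S→N N d (occurrence 2), N is followed by d with FIRST {d}; in C→e N d, N is followed by d with FIRST {d}; in C→N d N (occurrence 1), N is followed by d N with FIRST {d}; in C→N d N (occurrence 2), the suffix after N is empty, so FOLLOW(N) ⊇ FOLLOW(C) = {$, d, e, f, g}. Thus FOLLOW(N) = {$, d, e, f, g}.
FOLLOW(E): in S→E S C, E is followed by S C with FIRST {epsilon, d, e, f, g}; in S→E S C, the suffix after E is nullable, so FOLLOW(E) ⊇ FOLLOW(S) = {$, d, e, f, g}; in C→E f, E is followed by f with FIRST {f}. Thus FOLLOW(E) = {$, d, e, f, g}.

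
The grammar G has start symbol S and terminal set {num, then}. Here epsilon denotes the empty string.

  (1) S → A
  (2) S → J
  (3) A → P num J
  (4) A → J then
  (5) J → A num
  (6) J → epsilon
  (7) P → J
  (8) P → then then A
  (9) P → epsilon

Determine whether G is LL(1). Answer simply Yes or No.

No

FIRST(S) = {epsilon, num, then}
FIRST(A) = {num, then}
FIRST(J) = {epsilon, num, then}
FIRST(P) = {epsilon, num, then}
FOLLOW(S) = {$}
FOLLOW(A) = {$, num}
FOLLOW(J) = {$, num, then}
FOLLOW(P) = {num}
Cell M[A, num] receives both A → P num J and A → J then — the grammar is not LL(1).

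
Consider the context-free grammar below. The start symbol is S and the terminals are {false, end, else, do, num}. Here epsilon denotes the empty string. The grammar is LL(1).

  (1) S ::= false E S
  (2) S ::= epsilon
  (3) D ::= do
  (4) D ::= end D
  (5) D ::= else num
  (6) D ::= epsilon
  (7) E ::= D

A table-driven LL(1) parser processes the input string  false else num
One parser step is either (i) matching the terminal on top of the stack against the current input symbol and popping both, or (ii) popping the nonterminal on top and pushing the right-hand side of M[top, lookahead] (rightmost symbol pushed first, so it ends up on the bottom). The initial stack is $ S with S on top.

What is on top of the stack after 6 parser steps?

S

step 1: stack=$ S  input=false else num $  — expand S ::= false E S
step 2: stack=$ S E false  input=false else num $  — match false
step 3: stack=$ S E  input=else num $  — expand E ::= D
step 4: stack=$ S D  input=else num $  — expand D ::= else num
step 5: stack=$ S num else  input=else num $  — match else
step 6: stack=$ S num  input=num $  — match num
Stack after step 6: $ S (top = S).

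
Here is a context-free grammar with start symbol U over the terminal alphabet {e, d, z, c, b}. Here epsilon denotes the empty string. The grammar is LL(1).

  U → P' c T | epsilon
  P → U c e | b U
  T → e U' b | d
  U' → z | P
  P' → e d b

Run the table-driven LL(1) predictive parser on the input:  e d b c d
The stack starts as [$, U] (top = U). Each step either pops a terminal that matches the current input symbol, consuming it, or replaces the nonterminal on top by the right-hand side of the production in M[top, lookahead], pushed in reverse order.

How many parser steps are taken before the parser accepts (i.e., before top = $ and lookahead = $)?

8

     Stack        Input        Action
  1  $ U          e d b c d $  expand U → P' c T
  2  $ T c P'     e d b c d $  expand P' → e d b
  3  $ T c b d e  e d b c d $  match e
  4  $ T c b d    d b c d $    match d
  5  $ T c b      b c d $      match b
  6  $ T c        c d $        match c
  7  $ T          d $          expand T → d
  8  $ d          d $          match d
Accept reached after 8 steps.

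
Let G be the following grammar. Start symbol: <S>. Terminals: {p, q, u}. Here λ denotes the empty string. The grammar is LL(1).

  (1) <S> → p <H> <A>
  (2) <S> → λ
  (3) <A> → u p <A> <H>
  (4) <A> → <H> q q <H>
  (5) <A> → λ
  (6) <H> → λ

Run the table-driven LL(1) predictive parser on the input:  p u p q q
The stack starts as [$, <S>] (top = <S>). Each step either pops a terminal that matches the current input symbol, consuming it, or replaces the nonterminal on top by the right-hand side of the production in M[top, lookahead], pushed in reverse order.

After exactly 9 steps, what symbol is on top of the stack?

step 1: stack=$ <S>  input=p u p q q $  — expand <S> → p <H> <A>
step 2: stack=$ <A> <H> p  input=p u p q q $  — match p
step 3: stack=$ <A> <H>  input=u p q q $  — expand <H> → λ
step 4: stack=$ <A>  input=u p q q $  — expand <A> → u p <A> <H>
step 5: stack=$ <H> <A> p u  input=u p q q $  — match u
step 6: stack=$ <H> <A> p  input=p q q $  — match p
step 7: stack=$ <H> <A>  input=q q $  — expand <A> → <H> q q <H>
step 8: stack=$ <H> <H> q q <H>  input=q q $  — expand <H> → λ
step 9: stack=$ <H> <H> q q  input=q q $  — match q
Stack after step 9: $ <H> <H> q (top = q).

q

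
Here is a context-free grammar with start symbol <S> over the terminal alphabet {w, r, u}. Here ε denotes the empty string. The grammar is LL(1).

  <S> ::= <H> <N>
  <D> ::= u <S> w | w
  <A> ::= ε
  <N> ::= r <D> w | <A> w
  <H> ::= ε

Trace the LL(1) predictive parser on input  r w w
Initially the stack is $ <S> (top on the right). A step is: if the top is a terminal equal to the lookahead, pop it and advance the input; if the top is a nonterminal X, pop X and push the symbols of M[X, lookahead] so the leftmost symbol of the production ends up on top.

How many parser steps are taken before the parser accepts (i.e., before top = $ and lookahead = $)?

step 1: stack=$ <S>  input=r w w $  — expand <S> ::= <H> <N>
step 2: stack=$ <N> <H>  input=r w w $  — expand <H> ::= ε
step 3: stack=$ <N>  input=r w w $  — expand <N> ::= r <D> w
step 4: stack=$ w <D> r  input=r w w $  — match r
step 5: stack=$ w <D>  input=w w $  — expand <D> ::= w
step 6: stack=$ w w  input=w w $  — match w
step 7: stack=$ w  input=w $  — match w
Accept reached after 7 steps.

7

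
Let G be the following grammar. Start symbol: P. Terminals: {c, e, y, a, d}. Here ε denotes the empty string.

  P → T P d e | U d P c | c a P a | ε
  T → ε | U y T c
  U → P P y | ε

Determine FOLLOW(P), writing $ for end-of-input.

FIRST(P) = {ε, c, d, y}  (via T P d e, U d P c)
FIRST(U) = {ε, c, d, y}  (via P P y)
FIRST(T) = {ε, c, d, y}  (via U y T c)
FOLLOW(P) includes $ since P is the start symbol.
FOLLOW(P): in P→T P d e, P is followed by d e with FIRST {d}; in P→U d P c, P is followed by c with FIRST {c}; in P→c a P a, P is followed by a with FIRST {a}; in U→P P y (occurrence 1), P is followed by P y with FIRST {c, d, y}; in U→P P y (occurrence 2), P is followed by y with FIRST {y}. Thus FOLLOW(P) = {$, a, c, d, y}.
FOLLOW(T): in P→T P d e, T is followed by P d e with FIRST {c, d, y}; in T→U y T c, T is followed by c with FIRST {c}. Thus FOLLOW(T) = {c, d, y}.
FOLLOW(U): in P→U d P c, U is followed by d P c with FIRST {d}; in T→U y T c, U is followed by y T c with FIRST {y}. Thus FOLLOW(U) = {d, y}.

{$, a, c, d, y}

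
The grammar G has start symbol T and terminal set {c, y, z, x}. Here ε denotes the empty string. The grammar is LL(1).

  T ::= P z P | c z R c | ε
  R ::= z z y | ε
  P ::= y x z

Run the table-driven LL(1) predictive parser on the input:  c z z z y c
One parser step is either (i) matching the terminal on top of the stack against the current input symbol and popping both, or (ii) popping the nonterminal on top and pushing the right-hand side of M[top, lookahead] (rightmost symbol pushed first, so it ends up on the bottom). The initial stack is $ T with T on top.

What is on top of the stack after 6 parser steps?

y

step 1: stack=$ T  input=c z z z y c $  — expand T ::= c z R c
step 2: stack=$ c R z c  input=c z z z y c $  — match c
step 3: stack=$ c R z  input=z z z y c $  — match z
step 4: stack=$ c R  input=z z y c $  — expand R ::= z z y
step 5: stack=$ c y z z  input=z z y c $  — match z
step 6: stack=$ c y z  input=z y c $  — match z
Stack after step 6: $ c y (top = y).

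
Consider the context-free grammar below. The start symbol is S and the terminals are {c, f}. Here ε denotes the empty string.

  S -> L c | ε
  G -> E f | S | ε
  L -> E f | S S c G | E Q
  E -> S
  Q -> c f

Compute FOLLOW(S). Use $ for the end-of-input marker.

FIRST(Q) = {c}
FIRST(S) = {ε, c, f}  (via L c)
FIRST(E) = {ε, c, f}  (via S)
FIRST(G) = {ε, c, f}  (via E f, S)
FIRST(L) = {c, f}  (via E f, S S c G, E Q)
FOLLOW(S) includes $ since S is the start symbol.
FOLLOW(L): in S->L c, L is followed by c with FIRST {c}. Thus FOLLOW(L) = {c}.
FOLLOW(G): in L->S S c G, the suffix after G is empty, so FOLLOW(G) ⊇ FOLLOW(L) = {c}. Thus FOLLOW(G) = {c}.
FOLLOW(E): in G->E f, E is followed by f with FIRST {f}; in L->E f, E is followed by f with FIRST {f}; in L->E Q, E is followed by Q with FIRST {c}. Thus FOLLOW(E) = {c, f}.
FOLLOW(S): in G->S, the suffix after S is empty, so FOLLOW(S) ⊇ FOLLOW(G) = {c}; in L->S S c G (occurrence 1), S is followed by S c G with FIRST {c, f}; in L->S S c G (occurrence 2), S is followed by c G with FIRST {c}; in E->S, the suffix after S is empty, so FOLLOW(S) ⊇ FOLLOW(E) = {c, f}. Thus FOLLOW(S) = {$, c, f}.
FOLLOW(Q): in L->E Q, the suffix after Q is empty, so FOLLOW(Q) ⊇ FOLLOW(L) = {c}. Thus FOLLOW(Q) = {c}.

{$, c, f}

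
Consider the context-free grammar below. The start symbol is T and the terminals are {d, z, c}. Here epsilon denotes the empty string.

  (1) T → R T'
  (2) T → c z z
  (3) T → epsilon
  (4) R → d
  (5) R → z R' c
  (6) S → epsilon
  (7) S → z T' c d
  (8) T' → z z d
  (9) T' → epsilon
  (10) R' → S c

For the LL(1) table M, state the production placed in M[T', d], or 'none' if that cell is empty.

none

FIRST(R): from R→d we get {d}; from R→z R' c we get {z}. So FIRST(R) = {d, z}.
FIRST(S): from S→epsilon we get {epsilon}; from S→z T' c d we get {z}. So FIRST(S) = {epsilon, z}.
FIRST(T'): from T'→z z d we get {z}; from T'→epsilon we get {epsilon}. So FIRST(T') = {epsilon, z}.
FIRST(T): from T→R T' we get {d, z}; from T→c z z we get {c}; from T→epsilon we get {epsilon}. So FIRST(T) = {epsilon, c, d, z}.
FIRST(R'): from R'→S c we get {c, z}. So FIRST(R') = {c, z}.
FOLLOW(T) includes $ since T is the start symbol.
FOLLOW(T): T appears on no right-hand side. Thus FOLLOW(T) = {$}.
FOLLOW(T'): in T→R T', the suffix after T' is empty, so FOLLOW(T') ⊇ FOLLOW(T) = {$}; in S→z T' c d, T' is followed by c d with FIRST {c}. Thus FOLLOW(T') = {$, c}.
For T' → z z d: FIRST(z z d) = {z}, so it goes in M[T', t] for t ∈ {z}.
For T' → epsilon: FIRST(epsilon) = {epsilon}, so it goes in M[T', t] for t ∈ {}; since epsilon ∈ FIRST, also for every t ∈ FOLLOW(T') = {$, c}.
None of these place a production in M[T', d].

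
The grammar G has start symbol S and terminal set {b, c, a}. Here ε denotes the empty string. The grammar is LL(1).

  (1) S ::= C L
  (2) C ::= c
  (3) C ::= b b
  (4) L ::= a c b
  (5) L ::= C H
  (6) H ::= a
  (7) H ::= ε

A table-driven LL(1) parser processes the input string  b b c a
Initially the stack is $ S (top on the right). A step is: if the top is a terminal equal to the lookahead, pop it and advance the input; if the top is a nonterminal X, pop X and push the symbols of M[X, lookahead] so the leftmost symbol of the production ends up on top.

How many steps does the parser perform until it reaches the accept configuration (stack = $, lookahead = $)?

9

     Stack    Input      Action
  1  $ S      b b c a $  expand S ::= C L
  2  $ L C    b b c a $  expand C ::= b b
  3  $ L b b  b b c a $  match b
  4  $ L b    b c a $    match b
  5  $ L      c a $      expand L ::= C H
  6  $ H C    c a $      expand C ::= c
  7  $ H c    c a $      match c
  8  $ H      a $        expand H ::= a
  9  $ a      a $        match a
Accept reached after 9 steps.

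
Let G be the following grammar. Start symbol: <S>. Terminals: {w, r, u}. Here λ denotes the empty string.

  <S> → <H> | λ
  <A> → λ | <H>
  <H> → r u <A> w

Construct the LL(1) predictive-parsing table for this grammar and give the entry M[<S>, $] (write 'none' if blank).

<S> → λ

FIRST(<H>) = {r}
FIRST(<S>) = {λ, r}  (via <H>)
FIRST(<A>) = {λ, r}  (via <H>)
FOLLOW(<S>) includes $ since <S> is the start symbol.
FOLLOW(<S>): <S> appears on no right-hand side. Thus FOLLOW(<S>) = {$}.
For <S> → <H>: FIRST(<H>) = {r}, so it goes in M[<S>, t] for t ∈ {r}.
For <S> → λ: FIRST(λ) = {λ}, so it goes in M[<S>, t] for t ∈ {}; since λ ∈ FIRST, also for every t ∈ FOLLOW(<S>) = {$}.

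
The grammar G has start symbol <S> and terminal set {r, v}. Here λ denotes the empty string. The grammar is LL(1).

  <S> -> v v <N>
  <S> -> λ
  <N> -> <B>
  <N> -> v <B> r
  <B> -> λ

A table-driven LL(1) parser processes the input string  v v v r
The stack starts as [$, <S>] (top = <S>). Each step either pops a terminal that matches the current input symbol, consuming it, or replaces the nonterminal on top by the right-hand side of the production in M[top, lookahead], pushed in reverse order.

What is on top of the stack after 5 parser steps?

<B>

step 1: stack=$ <S>  input=v v v r $  — expand <S> -> v v <N>
step 2: stack=$ <N> v v  input=v v v r $  — match v
step 3: stack=$ <N> v  input=v v r $  — match v
step 4: stack=$ <N>  input=v r $  — expand <N> -> v <B> r
step 5: stack=$ r <B> v  input=v r $  — match v
Stack after step 5: $ r <B> (top = <B>).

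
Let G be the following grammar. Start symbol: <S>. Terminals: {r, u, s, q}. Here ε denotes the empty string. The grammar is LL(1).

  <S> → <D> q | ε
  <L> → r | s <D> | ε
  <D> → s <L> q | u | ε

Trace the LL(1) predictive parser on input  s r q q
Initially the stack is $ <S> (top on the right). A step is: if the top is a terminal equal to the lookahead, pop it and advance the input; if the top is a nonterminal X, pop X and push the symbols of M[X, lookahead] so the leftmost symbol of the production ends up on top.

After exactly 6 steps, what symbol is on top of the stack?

q

     Stack        Input      Action
  1  $ <S>        s r q q $  expand <S> → <D> q
  2  $ q <D>      s r q q $  expand <D> → s <L> q
  3  $ q q <L> s  s r q q $  match s
  4  $ q q <L>    r q q $    expand <L> → r
  5  $ q q r      r q q $    match r
  6  $ q q        q q $      match q
Stack after step 6: $ q (top = q).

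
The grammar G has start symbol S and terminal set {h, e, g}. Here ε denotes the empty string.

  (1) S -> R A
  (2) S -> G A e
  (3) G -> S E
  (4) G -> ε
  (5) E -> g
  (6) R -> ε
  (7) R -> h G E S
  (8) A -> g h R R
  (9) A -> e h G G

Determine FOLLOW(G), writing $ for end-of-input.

FIRST(E) = {g}
FIRST(R) = {ε, h}
FIRST(A) = {e, g}
FIRST(S) = {e, g, h}  (via R A, G A e)
FIRST(G) = {ε, e, g, h}  (via S E)
FOLLOW(S) includes $ since S is the start symbol.
FOLLOW(S): in G->S E, S is followed by E with FIRST {g}; in R->h G E S, the suffix after S is empty, so FOLLOW(S) ⊇ FOLLOW(R) = {$, e, g, h}. Thus FOLLOW(S) = {$, e, g, h}.
FOLLOW(A): in S->R A, the suffix after A is empty, so FOLLOW(A) ⊇ FOLLOW(S) = {$, e, g, h}; in S->G A e, A is followed by e with FIRST {e}. Thus FOLLOW(A) = {$, e, g, h}.
FOLLOW(G): in S->G A e, G is followed by A e with FIRST {e, g}; in R->h G E S, G is followed by E S with FIRST {g}; in A->e h G G (occurrence 1), G is followed by G with FIRST {ε, e, g, h}; in A->e h G G (occurrence 1), the suffix after G is nullable, so FOLLOW(G) ⊇ FOLLOW(A) = {$, e, g, h}; in A->e h G G (occurrence 2), the suffix after G is empty, so FOLLOW(G) ⊇ FOLLOW(A) = {$, e, g, h}. Thus FOLLOW(G) = {$, e, g, h}.
FOLLOW(E): in G->S E, the suffix after E is empty, so FOLLOW(E) ⊇ FOLLOW(G) = {$, e, g, h}; in R->h G E S, E is followed by S with FIRST {e, g, h}. Thus FOLLOW(E) = {$, e, g, h}.
FOLLOW(R): in S->R A, R is followed by A with FIRST {e, g}; in A->g h R R (occurrence 1), R is followed by R with FIRST {ε, h}; in A->g h R R (occurrence 1), the suffix after R is nullable, so FOLLOW(R) ⊇ FOLLOW(A) = {$, e, g, h}; in A->g h R R (occurrence 2), the suffix after R is empty, so FOLLOW(R) ⊇ FOLLOW(A) = {$, e, g, h}. Thus FOLLOW(R) = {$, e, g, h}.

{$, e, g, h}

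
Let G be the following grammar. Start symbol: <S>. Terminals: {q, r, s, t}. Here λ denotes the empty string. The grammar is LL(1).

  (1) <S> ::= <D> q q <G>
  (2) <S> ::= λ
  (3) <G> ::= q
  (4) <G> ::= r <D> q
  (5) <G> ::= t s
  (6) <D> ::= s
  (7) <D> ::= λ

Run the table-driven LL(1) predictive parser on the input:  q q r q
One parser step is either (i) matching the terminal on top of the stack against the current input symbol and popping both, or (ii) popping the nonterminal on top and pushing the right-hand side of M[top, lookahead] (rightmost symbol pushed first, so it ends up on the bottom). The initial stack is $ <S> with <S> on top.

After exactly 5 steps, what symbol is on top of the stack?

r

step 1: stack=$ <S>  input=q q r q $  — expand <S> ::= <D> q q <G>
step 2: stack=$ <G> q q <D>  input=q q r q $  — expand <D> ::= λ
step 3: stack=$ <G> q q  input=q q r q $  — match q
step 4: stack=$ <G> q  input=q r q $  — match q
step 5: stack=$ <G>  input=r q $  — expand <G> ::= r <D> q
Stack after step 5: $ q <D> r (top = r).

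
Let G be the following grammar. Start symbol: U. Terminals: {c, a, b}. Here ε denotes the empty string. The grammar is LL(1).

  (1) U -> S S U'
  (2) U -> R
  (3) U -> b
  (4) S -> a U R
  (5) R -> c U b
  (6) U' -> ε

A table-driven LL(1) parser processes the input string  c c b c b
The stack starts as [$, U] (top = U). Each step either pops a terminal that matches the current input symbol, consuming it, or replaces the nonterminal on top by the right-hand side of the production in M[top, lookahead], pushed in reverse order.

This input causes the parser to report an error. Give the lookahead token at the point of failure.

     Stack      Input        Action
  1  $ U        c c b c b $  expand U -> R
  2  $ R        c c b c b $  expand R -> c U b
  3  $ b U c    c c b c b $  match c
  4  $ b U      c b c b $    expand U -> R
  5  $ b R      c b c b $    expand R -> c U b
  6  $ b b U c  c b c b $    match c
  7  $ b b U    b c b $      expand U -> b
  8  $ b b b    b c b $      match b
  9  $ b b      c b $        error: top is terminal b but lookahead is c

c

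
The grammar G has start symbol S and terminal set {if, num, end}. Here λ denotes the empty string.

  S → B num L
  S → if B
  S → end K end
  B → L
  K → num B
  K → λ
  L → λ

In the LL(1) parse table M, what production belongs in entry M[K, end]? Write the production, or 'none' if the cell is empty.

FIRST(K) = {λ, num}
FIRST(L) = {λ}
FIRST(B) = {λ}  (via L)
FIRST(S) = {end, if, num}  (via B num L)
FOLLOW(S) includes $ since S is the start symbol.
FOLLOW(K): in S→end K end, K is followed by end with FIRST {end}. Thus FOLLOW(K) = {end}.
For K → num B: FIRST(num B) = {num}, so it goes in M[K, t] for t ∈ {num}.
For K → λ: FIRST(λ) = {λ}, so it goes in M[K, t] for t ∈ {}; since λ ∈ FIRST, also for every t ∈ FOLLOW(K) = {end}.

K → λ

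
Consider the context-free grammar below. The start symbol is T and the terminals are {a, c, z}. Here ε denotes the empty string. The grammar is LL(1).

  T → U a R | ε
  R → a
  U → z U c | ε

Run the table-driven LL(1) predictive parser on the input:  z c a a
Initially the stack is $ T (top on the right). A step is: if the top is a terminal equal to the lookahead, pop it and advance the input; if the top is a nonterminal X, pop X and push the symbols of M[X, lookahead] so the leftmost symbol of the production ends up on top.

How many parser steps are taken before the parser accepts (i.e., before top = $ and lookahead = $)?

8

step 1: stack=$ T  input=z c a a $  — expand T → U a R
step 2: stack=$ R a U  input=z c a a $  — expand U → z U c
step 3: stack=$ R a c U z  input=z c a a $  — match z
step 4: stack=$ R a c U  input=c a a $  — expand U → ε
step 5: stack=$ R a c  input=c a a $  — match c
step 6: stack=$ R a  input=a a $  — match a
step 7: stack=$ R  input=a $  — expand R → a
step 8: stack=$ a  input=a $  — match a
Accept reached after 8 steps.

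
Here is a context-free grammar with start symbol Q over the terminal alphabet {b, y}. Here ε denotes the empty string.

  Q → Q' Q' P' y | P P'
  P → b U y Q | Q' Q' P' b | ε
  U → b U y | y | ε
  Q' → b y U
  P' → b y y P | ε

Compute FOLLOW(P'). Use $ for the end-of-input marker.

FIRST(U): from U→b U y we get {b}; from U→y we get {y}; from U→ε we get {ε}. So FIRST(U) = {ε, b, y}.
FIRST(Q'): from Q'→b y U we get {b}. So FIRST(Q') = {b}.
FIRST(P'): from P'→b y y P we get {b}; from P'→ε we get {ε}. So FIRST(P') = {ε, b}.
FIRST(P): from P→b U y Q we get {b}; from P→Q' Q' P' b we get {b}; from P→ε we get {ε}. So FIRST(P) = {ε, b}.
FIRST(Q): from Q→Q' Q' P' y we get {b}; from Q→P P' we get {ε, b}. So FIRST(Q) = {ε, b}.
FOLLOW(Q) includes $ since Q is the start symbol.
FOLLOW(Q'): in Q→Q' Q' P' y (occurrence 1), Q' is followed by Q' P' y with FIRST {b}; in Q→Q' Q' P' y (occurrence 2), Q' is followed by P' y with FIRST {b, y}; in P→Q' Q' P' b (occurrence 1), Q' is followed by Q' P' b with FIRST {b}; in P→Q' Q' P' b (occurrence 2), Q' is followed by P' b with FIRST {b}. Thus FOLLOW(Q') = {b, y}.
FOLLOW(U): in P→b U y Q, U is followed by y Q with FIRST {y}; in U→b U y, U is followed by y with FIRST {y}; in Q'→b y U, the suffix after U is empty, so FOLLOW(U) ⊇ FOLLOW(Q') = {b, y}. Thus FOLLOW(U) = {b, y}.
FOLLOW(Q): in P→b U y Q, the suffix after Q is empty, so FOLLOW(Q) ⊇ FOLLOW(P) = {$, b, y}. Thus FOLLOW(Q) = {$, b, y}.
FOLLOW(P'): in Q→Q' Q' P' y, P' is followed by y with FIRST {y}; in Q→P P', the suffix after P' is empty, so FOLLOW(P') ⊇ FOLLOW(Q) = {$, b, y}; in P→Q' Q' P' b, P' is followed by b with FIRST {b}. Thus FOLLOW(P') = {$, b, y}.
FOLLOW(P): in Q→P P', P is followed by P' with FIRST {ε, b}; in Q→P P', the suffix after P is nullable, so FOLLOW(P) ⊇ FOLLOW(Q) = {$, b, y}; in P'→b y y P, the suffix after P is empty, so FOLLOW(P) ⊇ FOLLOW(P') = {$, b, y}. Thus FOLLOW(P) = {$, b, y}.

{$, b, y}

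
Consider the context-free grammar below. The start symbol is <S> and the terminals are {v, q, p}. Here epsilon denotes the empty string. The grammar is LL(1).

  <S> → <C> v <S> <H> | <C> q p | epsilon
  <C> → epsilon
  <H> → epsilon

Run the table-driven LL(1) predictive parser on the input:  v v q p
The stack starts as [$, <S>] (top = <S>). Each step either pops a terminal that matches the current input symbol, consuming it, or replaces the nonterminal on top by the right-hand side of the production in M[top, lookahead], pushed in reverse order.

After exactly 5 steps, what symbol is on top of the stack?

v

     Stack                Input      Action
  1  $ <S>                v v q p $  expand <S> → <C> v <S> <H>
  2  $ <H> <S> v <C>      v v q p $  expand <C> → epsilon
  3  $ <H> <S> v          v v q p $  match v
  4  $ <H> <S>            v q p $    expand <S> → <C> v <S> <H>
  5  $ <H> <H> <S> v <C>  v q p $    expand <C> → epsilon
Stack after step 5: $ <H> <H> <S> v (top = v).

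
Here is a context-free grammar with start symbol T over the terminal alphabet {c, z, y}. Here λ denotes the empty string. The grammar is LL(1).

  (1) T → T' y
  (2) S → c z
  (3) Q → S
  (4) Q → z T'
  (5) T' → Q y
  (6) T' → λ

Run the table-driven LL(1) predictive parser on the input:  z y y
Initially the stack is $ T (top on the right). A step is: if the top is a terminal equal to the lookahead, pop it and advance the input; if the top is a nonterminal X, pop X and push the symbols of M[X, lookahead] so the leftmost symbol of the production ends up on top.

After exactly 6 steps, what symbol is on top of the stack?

y

     Stack       Input    Action
  1  $ T         z y y $  expand T → T' y
  2  $ y T'      z y y $  expand T' → Q y
  3  $ y y Q     z y y $  expand Q → z T'
  4  $ y y T' z  z y y $  match z
  5  $ y y T'    y y $    expand T' → λ
  6  $ y y       y y $    match y
Stack after step 6: $ y (top = y).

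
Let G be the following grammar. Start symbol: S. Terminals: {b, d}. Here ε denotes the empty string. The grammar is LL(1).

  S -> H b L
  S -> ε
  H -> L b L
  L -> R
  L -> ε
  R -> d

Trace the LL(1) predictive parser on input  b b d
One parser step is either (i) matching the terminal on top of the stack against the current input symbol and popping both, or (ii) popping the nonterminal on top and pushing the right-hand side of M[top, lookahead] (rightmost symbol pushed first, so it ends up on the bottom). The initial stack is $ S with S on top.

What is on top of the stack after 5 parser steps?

b

step 1: stack=$ S  input=b b d $  — expand S -> H b L
step 2: stack=$ L b H  input=b b d $  — expand H -> L b L
step 3: stack=$ L b L b L  input=b b d $  — expand L -> ε
step 4: stack=$ L b L b  input=b b d $  — match b
step 5: stack=$ L b L  input=b d $  — expand L -> ε
Stack after step 5: $ L b (top = b).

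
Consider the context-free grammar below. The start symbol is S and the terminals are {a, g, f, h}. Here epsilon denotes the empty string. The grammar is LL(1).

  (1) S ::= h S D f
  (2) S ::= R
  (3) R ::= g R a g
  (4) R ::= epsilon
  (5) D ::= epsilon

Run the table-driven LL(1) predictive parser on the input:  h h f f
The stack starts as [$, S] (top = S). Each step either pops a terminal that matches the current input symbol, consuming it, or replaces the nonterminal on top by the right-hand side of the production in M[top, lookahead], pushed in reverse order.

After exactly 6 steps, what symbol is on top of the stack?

D

     Stack          Input      Action
  1  $ S            h h f f $  expand S ::= h S D f
  2  $ f D S h      h h f f $  match h
  3  $ f D S        h f f $    expand S ::= h S D f
  4  $ f D f D S h  h f f $    match h
  5  $ f D f D S    f f $      expand S ::= R
  6  $ f D f D R    f f $      expand R ::= epsilon
Stack after step 6: $ f D f D (top = D).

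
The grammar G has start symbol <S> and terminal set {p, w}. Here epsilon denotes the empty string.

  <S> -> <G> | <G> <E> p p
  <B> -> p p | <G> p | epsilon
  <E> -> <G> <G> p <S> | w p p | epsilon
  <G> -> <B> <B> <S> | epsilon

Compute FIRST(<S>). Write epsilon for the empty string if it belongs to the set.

{epsilon, p, w}

FIRST(<S>): from <S>-><G> we get {epsilon, p, w}; from <S>-><G> <E> p p we get {p, w}. So FIRST(<S>) = {epsilon, p, w}.
FIRST(<B>): from <B>->p p we get {p}; from <B>-><G> p we get {p, w}; from <B>->epsilon we get {epsilon}. So FIRST(<B>) = {epsilon, p, w}.
FIRST(<G>): from <G>-><B> <B> <S> we get {epsilon, p, w}; from <G>->epsilon we get {epsilon}. So FIRST(<G>) = {epsilon, p, w}.
FIRST(<E>): from <E>-><G> <G> p <S> we get {p, w}; from <E>->w p p we get {w}; from <E>->epsilon we get {epsilon}. So FIRST(<E>) = {epsilon, p, w}.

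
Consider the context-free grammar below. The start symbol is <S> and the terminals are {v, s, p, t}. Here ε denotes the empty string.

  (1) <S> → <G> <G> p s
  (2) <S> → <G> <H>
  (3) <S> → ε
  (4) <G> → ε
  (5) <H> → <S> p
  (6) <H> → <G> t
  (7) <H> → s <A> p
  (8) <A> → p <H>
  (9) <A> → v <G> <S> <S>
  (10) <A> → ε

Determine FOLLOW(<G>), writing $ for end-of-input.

FIRST(<G>): from <G>→ε we get {ε}. So FIRST(<G>) = {ε}.
FIRST(<A>): from <A>→p <H> we get {p}; from <A>→v <G> <S> <S> we get {v}; from <A>→ε we get {ε}. So FIRST(<A>) = {ε, p, v}.
FIRST(<S>): from <S>→<G> <G> p s we get {p}; from <S>→<G> <H> we get {p, s, t}; from <S>→ε we get {ε}. So FIRST(<S>) = {ε, p, s, t}.
FIRST(<H>): from <H>→<S> p we get {p, s, t}; from <H>→<G> t we get {t}; from <H>→s <A> p we get {s}. So FIRST(<H>) = {p, s, t}.
FOLLOW(<S>) includes $ since <S> is the start symbol.
FOLLOW(<A>): in <H>→s <A> p, <A> is followed by p with FIRST {p}. Thus FOLLOW(<A>) = {p}.
FOLLOW(<S>): in <H>→<S> p, <S> is followed by p with FIRST {p}; in <A>→v <G> <S> <S> (occurrence 1), <S> is followed by <S> with FIRST {ε, p, s, t}; in <A>→v <G> <S> <S> (occurrence 1), the suffix after <S> is nullable, so FOLLOW(<S>) ⊇ FOLLOW(<A>) = {p}; in <A>→v <G> <S> <S> (occurrence 2), the suffix after <S> is empty, so FOLLOW(<S>) ⊇ FOLLOW(<A>) = {p}. Thus FOLLOW(<S>) = {$, p, s, t}.
FOLLOW(<G>): in <S>→<G> <G> p s (occurrence 1), <G> is followed by <G> p s with FIRST {p}; in <S>→<G> <G> p s (occurrence 2), <G> is followed by p s with FIRST {p}; in <S>→<G> <H>, <G> is followed by <H> with FIRST {p, s, t}; in <H>→<G> t, <G> is followed by t with FIRST {t}; in <A>→v <G> <S> <S>, <G> is followed by <S> <S> with FIRST {ε, p, s, t}; in <A>→v <G> <S> <S>, the suffix after <G> is nullable, so FOLLOW(<G>) ⊇ FOLLOW(<A>) = {p}. Thus FOLLOW(<G>) = {p, s, t}.
FOLLOW(<H>): in <S>→<G> <H>, the suffix after <H> is empty, so FOLLOW(<H>) ⊇ FOLLOW(<S>) = {$, p, s, t}; in <A>→p <H>, the suffix after <H> is empty, so FOLLOW(<H>) ⊇ FOLLOW(<A>) = {p}. Thus FOLLOW(<H>) = {$, p, s, t}.

{p, s, t}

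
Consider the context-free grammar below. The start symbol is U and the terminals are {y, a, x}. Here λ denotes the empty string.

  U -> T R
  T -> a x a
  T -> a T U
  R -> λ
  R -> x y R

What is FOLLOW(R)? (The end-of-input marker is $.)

FIRST(T) = {a}
FIRST(R) = {λ, x}
FIRST(U) = {a}  (via T R)
FOLLOW(U) includes $ since U is the start symbol.
FOLLOW(U): in T->a T U, the suffix after U is empty, so FOLLOW(U) ⊇ FOLLOW(T) = {$, a, x}. Thus FOLLOW(U) = {$, a, x}.
FOLLOW(T): in U->T R, T is followed by R with FIRST {λ, x}; in U->T R, the suffix after T is nullable, so FOLLOW(T) ⊇ FOLLOW(U) = {$, a, x}; in T->a T U, T is followed by U with FIRST {a}. Thus FOLLOW(T) = {$, a, x}.
FOLLOW(R): in U->T R, the suffix after R is empty, so FOLLOW(R) ⊇ FOLLOW(U) = {$, a, x}; in R->x y R, the suffix after R is empty (adds nothing new). Thus FOLLOW(R) = {$, a, x}.

{$, a, x}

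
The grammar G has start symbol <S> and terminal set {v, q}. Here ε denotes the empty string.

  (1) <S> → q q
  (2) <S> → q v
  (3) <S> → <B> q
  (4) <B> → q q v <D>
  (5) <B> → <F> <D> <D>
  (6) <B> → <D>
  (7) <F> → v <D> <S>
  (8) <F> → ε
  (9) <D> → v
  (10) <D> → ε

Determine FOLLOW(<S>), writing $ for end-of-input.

{$, q, v}

FIRST(<F>) = {ε, v}
FIRST(<D>) = {ε, v}
FIRST(<B>) = {ε, q, v}  (via <F> <D> <D>, <D>)
FIRST(<S>) = {q, v}  (via <B> q)
FOLLOW(<S>) includes $ since <S> is the start symbol.
FOLLOW(<B>): in <S>→<B> q, <B> is followed by q with FIRST {q}. Thus FOLLOW(<B>) = {q}.
FOLLOW(<F>): in <B>→<F> <D> <D>, <F> is followed by <D> <D> with FIRST {ε, v}; in <B>→<F> <D> <D>, the suffix after <F> is nullable, so FOLLOW(<F>) ⊇ FOLLOW(<B>) = {q}. Thus FOLLOW(<F>) = {q, v}.
FOLLOW(<S>): in <F>→v <D> <S>, the suffix after <S> is empty, so FOLLOW(<S>) ⊇ FOLLOW(<F>) = {q, v}. Thus FOLLOW(<S>) = {$, q, v}.
FOLLOW(<D>): in <B>→q q v <D>, the suffix after <D> is empty, so FOLLOW(<D>) ⊇ FOLLOW(<B>) = {q}; in <B>→<F> <D> <D> (occurrence 1), <D> is followed by <D> with FIRST {ε, v}; in <B>→<F> <D> <D> (occurrence 1), the suffix after <D> is nullable, so FOLLOW(<D>) ⊇ FOLLOW(<B>) = {q}; in <B>→<F> <D> <D> (occurrence 2), the suffix after <D> is empty, so FOLLOW(<D>) ⊇ FOLLOW(<B>) = {q}; in <B>→<D>, the suffix after <D> is empty, so FOLLOW(<D>) ⊇ FOLLOW(<B>) = {q}; in <F>→v <D> <S>, <D> is followed by <S> with FIRST {q, v}. Thus FOLLOW(<D>) = {q, v}.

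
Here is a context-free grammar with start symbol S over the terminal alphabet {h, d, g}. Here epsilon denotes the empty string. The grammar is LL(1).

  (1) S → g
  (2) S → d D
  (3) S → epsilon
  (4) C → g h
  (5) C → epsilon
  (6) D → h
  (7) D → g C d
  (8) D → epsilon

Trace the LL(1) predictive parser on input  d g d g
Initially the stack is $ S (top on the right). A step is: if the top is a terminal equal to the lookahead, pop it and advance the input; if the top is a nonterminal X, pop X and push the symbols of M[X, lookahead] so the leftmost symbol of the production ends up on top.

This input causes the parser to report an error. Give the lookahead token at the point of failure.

g

step 1: stack=$ S  input=d g d g $  — expand S → d D
step 2: stack=$ D d  input=d g d g $  — match d
step 3: stack=$ D  input=g d g $  — expand D → g C d
step 4: stack=$ d C g  input=g d g $  — match g
step 5: stack=$ d C  input=d g $  — expand C → epsilon
step 6: stack=$ d  input=d g $  — match d
step 7: stack=$  input=g $  — error: stack empty but input remains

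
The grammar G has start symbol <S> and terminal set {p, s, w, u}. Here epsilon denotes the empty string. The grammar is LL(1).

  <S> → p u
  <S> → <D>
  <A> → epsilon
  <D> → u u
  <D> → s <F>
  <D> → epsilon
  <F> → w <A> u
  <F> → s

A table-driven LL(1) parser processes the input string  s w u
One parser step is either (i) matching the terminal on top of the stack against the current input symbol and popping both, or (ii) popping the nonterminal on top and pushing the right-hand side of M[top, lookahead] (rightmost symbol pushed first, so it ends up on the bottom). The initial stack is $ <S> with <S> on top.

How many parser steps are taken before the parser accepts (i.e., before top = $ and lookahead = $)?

7

     Stack      Input    Action
  1  $ <S>      s w u $  expand <S> → <D>
  2  $ <D>      s w u $  expand <D> → s <F>
  3  $ <F> s    s w u $  match s
  4  $ <F>      w u $    expand <F> → w <A> u
  5  $ u <A> w  w u $    match w
  6  $ u <A>    u $      expand <A> → epsilon
  7  $ u        u $      match u
Accept reached after 7 steps.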